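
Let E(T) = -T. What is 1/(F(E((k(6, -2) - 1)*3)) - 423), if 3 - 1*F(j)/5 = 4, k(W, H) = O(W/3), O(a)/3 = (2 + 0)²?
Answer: -1/428 ≈ -0.0023364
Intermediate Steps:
O(a) = 12 (O(a) = 3*(2 + 0)² = 3*2² = 3*4 = 12)
k(W, H) = 12
F(j) = -5 (F(j) = 15 - 5*4 = 15 - 20 = -5)
1/(F(E((k(6, -2) - 1)*3)) - 423) = 1/(-5 - 423) = 1/(-428) = -1/428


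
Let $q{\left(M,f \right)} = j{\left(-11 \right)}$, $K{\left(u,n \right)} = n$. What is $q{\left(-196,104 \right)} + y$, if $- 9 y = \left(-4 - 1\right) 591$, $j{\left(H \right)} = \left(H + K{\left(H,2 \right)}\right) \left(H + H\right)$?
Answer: $\frac{1579}{3} \approx 526.33$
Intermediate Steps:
$j{\left(H \right)} = 2 H \left(2 + H\right)$ ($j{\left(H \right)} = \left(H + 2\right) \left(H + H\right) = \left(2 + H\right) 2 H = 2 H \left(2 + H\right)$)
$q{\left(M,f \right)} = 198$ ($q{\left(M,f \right)} = 2 \left(-11\right) \left(2 - 11\right) = 2 \left(-11\right) \left(-9\right) = 198$)
$y = \frac{985}{3}$ ($y = - \frac{\left(-4 - 1\right) 591}{9} = - \frac{\left(-5\right) 591}{9} = \left(- \frac{1}{9}\right) \left(-2955\right) = \frac{985}{3} \approx 328.33$)
$q{\left(-196,104 \right)} + y = 198 + \frac{985}{3} = \frac{1579}{3}$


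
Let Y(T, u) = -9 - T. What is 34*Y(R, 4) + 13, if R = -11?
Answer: 81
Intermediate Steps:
34*Y(R, 4) + 13 = 34*(-9 - 1*(-11)) + 13 = 34*(-9 + 11) + 13 = 34*2 + 13 = 68 + 13 = 81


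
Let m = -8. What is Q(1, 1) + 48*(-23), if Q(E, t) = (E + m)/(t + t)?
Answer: -2215/2 ≈ -1107.5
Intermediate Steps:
Q(E, t) = (-8 + E)/(2*t) (Q(E, t) = (E - 8)/(t + t) = (-8 + E)/((2*t)) = (-8 + E)*(1/(2*t)) = (-8 + E)/(2*t))
Q(1, 1) + 48*(-23) = (1/2)*(-8 + 1)/1 + 48*(-23) = (1/2)*1*(-7) - 1104 = -7/2 - 1104 = -2215/2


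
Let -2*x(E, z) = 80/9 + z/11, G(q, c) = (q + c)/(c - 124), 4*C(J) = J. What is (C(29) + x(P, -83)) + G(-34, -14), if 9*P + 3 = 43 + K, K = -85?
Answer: 63083/9108 ≈ 6.9261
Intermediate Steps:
P = -5 (P = -⅓ + (43 - 85)/9 = -⅓ + (⅑)*(-42) = -⅓ - 14/3 = -5)
C(J) = J/4
G(q, c) = (c + q)/(-124 + c)
x(E, z) = -40/9 - z/22 (x(E, z) = -(80/9 + z/11)/2 = -40/9 - z/22)
(C(29) + x(P, -83)) + G(-34, -14) = ((¼)*29 + (-40/9 - 1/22*(-83))) + (-14 - 34)/(-124 - 14) = (29/4 + (-40/9 + 83/22)) - 48/(-138) = (29/4 - 133/198) - 1/138*(-48) = 2605/396 + 8/23 = 63083/9108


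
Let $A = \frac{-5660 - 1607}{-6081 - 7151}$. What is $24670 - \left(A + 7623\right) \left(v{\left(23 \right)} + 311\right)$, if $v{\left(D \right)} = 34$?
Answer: $- \frac{34475373595}{13232} \approx -2.6055 \cdot 10^{6}$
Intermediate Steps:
$A = \frac{7267}{13232}$ ($A = - \frac{7267}{-13232} = \left(-7267\right) \left(- \frac{1}{13232}\right) = \frac{7267}{13232} \approx 0.5492$)
$24670 - \left(A + 7623\right) \left(v{\left(23 \right)} + 311\right) = 24670 - \left(\frac{7267}{13232} + 7623\right) \left(34 + 311\right) = 24670 - \frac{100874803}{13232} \cdot 345 = 24670 - \frac{34801807035}{13232} = - \frac{34475373595}{13232}$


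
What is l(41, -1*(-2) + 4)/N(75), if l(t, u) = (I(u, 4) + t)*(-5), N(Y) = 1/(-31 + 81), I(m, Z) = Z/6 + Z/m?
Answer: -31750/3 ≈ -10583.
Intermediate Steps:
I(m, Z) = Z/6 + Z/m (I(m, Z) = Z*(⅙) + Z/m = Z/6 + Z/m)
N(Y) = 1/50
l(t, u) = -10/3 - 20/u - 5*t (l(t, u) = (((⅙)*4 + 4/u) + t)*(-5) = ((⅔ + 4/u) + t)*(-5) = (⅔ + t + 4/u)*(-5) = -10/3 - 20/u - 5*t)
l(41, -1*(-2) + 4)/N(75) = (-10/3 - 20/(-1*(-2) + 4) - 5*41)/(1/50) = (-10/3 - 20/(2 + 4) - 205)*50 = (-10/3 - 20/6 - 205)*50 = (-10/3 - 20*⅙ - 205)*50 = (-10/3 - 10/3 - 205)*50 = -635/3*50 = -31750/3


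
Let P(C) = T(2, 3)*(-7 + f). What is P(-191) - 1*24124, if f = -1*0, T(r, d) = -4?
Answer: -24096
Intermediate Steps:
f = 0
P(C) = 28 (P(C) = -4*(-7 + 0) = -4*(-7) = 28)
P(-191) - 1*24124 = 28 - 1*24124 = 28 - 24124 = -24096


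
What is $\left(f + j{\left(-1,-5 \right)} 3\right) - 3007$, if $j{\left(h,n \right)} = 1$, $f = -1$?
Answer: $-3005$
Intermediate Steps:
$\left(f + j{\left(-1,-5 \right)} 3\right) - 3007 = \left(-1 + 1 \cdot 3\right) - 3007 = \left(-1 + 3\right) - 3007 = 2 - 3007 = -3005$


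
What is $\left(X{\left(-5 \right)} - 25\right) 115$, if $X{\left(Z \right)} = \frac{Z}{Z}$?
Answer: $-2760$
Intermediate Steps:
$X{\left(Z \right)} = 1$
$\left(X{\left(-5 \right)} - 25\right) 115 = \left(1 - 25\right) 115 = \left(-24\right) 115 = -2760$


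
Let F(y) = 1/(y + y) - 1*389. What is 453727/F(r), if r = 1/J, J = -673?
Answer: -907454/1451 ≈ -625.40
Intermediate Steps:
r = -1/673 (r = 1/(-673) = -1/673 ≈ -0.0014859)
F(y) = -389 + 1/(2*y) (F(y) = 1/(2*y) - 389 = -389 + 1/(2*y))
453727/F(r) = 453727/(-389 + 1/(2*(-1/673))) = 453727/(-389 + (½)*(-673)) = 453727/(-389 - 673/2) = 453727/(-1451/2) = 453727*(-2/1451) = -907454/1451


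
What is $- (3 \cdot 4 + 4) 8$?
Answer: $-128$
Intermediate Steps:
$- (3 \cdot 4 + 4) 8 = - (12 + 4) 8 = \left(-1\right) 16 \cdot 8 = \left(-16\right) 8 = -128$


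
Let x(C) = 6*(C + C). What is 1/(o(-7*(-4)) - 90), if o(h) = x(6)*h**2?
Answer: 1/56358 ≈ 1.7744e-5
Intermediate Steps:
x(C) = 12*C (x(C) = 6*(2*C) = 12*C)
o(h) = 72*h**2 (o(h) = (12*6)*h**2 = 72*h**2)
1/(o(-7*(-4)) - 90) = 1/(72*(-7*(-4))**2 - 90) = 1/(72*28**2 - 90) = 1/(72*784 - 90) = 1/(56448 - 90) = 1/56358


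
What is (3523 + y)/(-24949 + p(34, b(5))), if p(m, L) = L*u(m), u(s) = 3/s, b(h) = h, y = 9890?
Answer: -456042/848251 ≈ -0.53763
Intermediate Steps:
p(m, L) = 3*L/m (p(m, L) = L*(3/m) = 3*L/m)
(3523 + y)/(-24949 + p(34, b(5))) = (3523 + 9890)/(-24949 + 3*5/34) = 13413/(-24949 + 3*5*(1/34)) = 13413/(-24949 + 15/34) = 13413/(-848251/34) = 13413*(-34/848251) = -456042/848251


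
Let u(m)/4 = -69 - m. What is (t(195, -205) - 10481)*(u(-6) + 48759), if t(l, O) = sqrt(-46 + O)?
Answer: -508401867 + 48507*I*sqrt(251) ≈ -5.084e+8 + 7.685e+5*I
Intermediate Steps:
u(m) = -276 - 4*m (u(m) = 4*(-69 - m) = -276 - 4*m)
(t(195, -205) - 10481)*(u(-6) + 48759) = (sqrt(-46 - 205) - 10481)*((-276 - 4*(-6)) + 48759) = (sqrt(-251) - 10481)*((-276 + 24) + 48759) = (I*sqrt(251) - 10481)*(-252 + 48759) = (-10481 + I*sqrt(251))*48507 = -508401867 + 48507*I*sqrt(251)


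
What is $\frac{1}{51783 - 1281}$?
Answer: $\frac{1}{50502} \approx 1.9801 \cdot 10^{-5}$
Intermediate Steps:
$\frac{1}{51783 - 1281} = \frac{1}{50502}$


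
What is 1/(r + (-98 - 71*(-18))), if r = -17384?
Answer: -1/16204 ≈ -6.1713e-5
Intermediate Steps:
1/(r + (-98 - 71*(-18))) = 1/(-17384 + (-98 - 71*(-18))) = 1/(-17384 + (-98 + 1278)) = 1/(-17384 + 1180) = 1/(-16204) = -1/16204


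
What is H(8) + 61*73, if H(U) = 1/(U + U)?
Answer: 71249/16 ≈ 4453.1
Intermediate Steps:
H(U) = 1/(2*U)
H(8) + 61*73 = (½)/8 + 61*73 = (½)*(⅛) + 4453 = 1/16 + 4453 = 71249/16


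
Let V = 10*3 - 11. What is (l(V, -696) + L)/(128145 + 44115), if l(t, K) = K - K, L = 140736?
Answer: 11728/14355 ≈ 0.81700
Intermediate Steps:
V = 19 (V = 30 - 11 = 19)
l(t, K) = 0
(l(V, -696) + L)/(128145 + 44115) = (0 + 140736)/(128145 + 44115) = 140736/172260 = 140736*(1/172260) = 11728/14355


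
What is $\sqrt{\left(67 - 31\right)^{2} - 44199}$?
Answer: $3 i \sqrt{4767} \approx 207.13 i$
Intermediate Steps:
$\sqrt{\left(67 - 31\right)^{2} - 44199} = \sqrt{36^{2} - 44199} = \sqrt{1296 - 44199} = \sqrt{-42903} = 3 i \sqrt{4767}$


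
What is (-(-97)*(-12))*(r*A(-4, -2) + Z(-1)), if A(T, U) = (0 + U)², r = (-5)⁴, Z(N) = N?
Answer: -2908836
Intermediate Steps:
r = 625
A(T, U) = U²
(-(-97)*(-12))*(r*A(-4, -2) + Z(-1)) = (-(-97)*(-12))*(625*(-2)² - 1) = (-97*12)*(625*4 - 1) = -1164*(2500 - 1) = -1164*2499 = -2908836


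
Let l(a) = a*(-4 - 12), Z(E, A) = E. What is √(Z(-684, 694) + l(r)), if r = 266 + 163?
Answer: 2*I*√1887 ≈ 86.879*I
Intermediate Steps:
r = 429
l(a) = -16*a (l(a) = a*(-16) = -16*a)
√(Z(-684, 694) + l(r)) = √(-684 - 16*429) = √(-684 - 6864) = √(-7548) = 2*I*√1887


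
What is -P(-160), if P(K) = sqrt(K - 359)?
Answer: -I*sqrt(519) ≈ -22.782*I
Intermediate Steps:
P(K) = sqrt(-359 + K)
-P(-160) = -sqrt(-359 - 160) = -sqrt(-519) = -I*sqrt(519)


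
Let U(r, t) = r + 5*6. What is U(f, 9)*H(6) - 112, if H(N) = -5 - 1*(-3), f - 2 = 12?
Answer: -200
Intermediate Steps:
f = 14 (f = 2 + 12 = 14)
H(N) = -2 (H(N) = -5 + 3 = -2)
U(r, t) = 30 + r (U(r, t) = r + 30 = 30 + r)
U(f, 9)*H(6) - 112 = (30 + 14)*(-2) - 112 = 44*(-2) - 112 = -88 - 112 = -200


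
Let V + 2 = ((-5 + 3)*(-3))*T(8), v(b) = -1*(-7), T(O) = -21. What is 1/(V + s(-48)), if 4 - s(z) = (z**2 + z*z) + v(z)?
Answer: -1/4739 ≈ -0.00021101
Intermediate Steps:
v(b) = 7
V = -128 (V = -2 + ((-5 + 3)*(-3))*(-21) = -2 - 2*(-3)*(-21) = -2 + 6*(-21) = -2 - 126 = -128)
s(z) = -3 - 2*z**2 (s(z) = 4 - ((z**2 + z*z) + 7) = 4 - ((z**2 + z**2) + 7) = 4 - (2*z**2 + 7) = 4 - (7 + 2*z**2) = 4 + (-7 - 2*z**2) = -3 - 2*z**2)
1/(V + s(-48)) = 1/(-128 + (-3 - 2*(-48)**2)) = 1/(-128 + (-3 - 2*2304)) = 1/(-128 + (-3 - 4608)) = 1/(-128 - 4611) = 1/(-4739) = -1/4739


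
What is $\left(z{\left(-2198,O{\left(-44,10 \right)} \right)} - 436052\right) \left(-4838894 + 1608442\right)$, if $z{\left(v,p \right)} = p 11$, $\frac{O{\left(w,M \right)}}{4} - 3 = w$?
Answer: $1414472790912$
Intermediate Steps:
$O{\left(w,M \right)} = 12 + 4 w$
$z{\left(v,p \right)} = 11 p$
$\left(z{\left(-2198,O{\left(-44,10 \right)} \right)} - 436052\right) \left(-4838894 + 1608442\right) = \left(11 \left(12 + 4 \left(-44\right)\right) - 436052\right) \left(-4838894 + 1608442\right) = \left(11 \left(12 - 176\right) - 436052\right) \left(-3230452\right) = \left(11 \left(-164\right) - 436052\right) \left(-3230452\right) = \left(-1804 - 436052\right) \left(-3230452\right) = \left(-437856\right) \left(-3230452\right) = 1414472790912$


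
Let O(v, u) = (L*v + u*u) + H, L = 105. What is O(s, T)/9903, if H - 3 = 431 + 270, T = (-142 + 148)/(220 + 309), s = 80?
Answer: 2547672500/2771265423 ≈ 0.91932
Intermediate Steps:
T = 6/529 ≈ 0.011342
H = 704 (H = 3 + (431 + 270) = 3 + 701 = 704)
O(v, u) = 704 + u² + 105*v (O(v, u) = (105*v + u*u) + 704 = (105*v + u²) + 704 = (u² + 105*v) + 704 = 704 + u² + 105*v)
O(s, T)/9903 = (704 + (6/529)² + 105*80)/9903 = (704 + 36/279841 + 8400)*(1/9903) = (2547672500/279841)*(1/9903) = 2547672500/2771265423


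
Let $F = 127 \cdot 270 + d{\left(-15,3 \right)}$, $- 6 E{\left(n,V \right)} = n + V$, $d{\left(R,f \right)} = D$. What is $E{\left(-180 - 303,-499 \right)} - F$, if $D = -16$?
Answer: $- \frac{102331}{3} \approx -34110.0$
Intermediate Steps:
$d{\left(R,f \right)} = -16$
$E{\left(n,V \right)} = - \frac{V}{6} - \frac{n}{6}$ ($E{\left(n,V \right)} = - \frac{n + V}{6} = - \frac{V + n}{6} = - \frac{V}{6} - \frac{n}{6}$)
$F = 34274$ ($F = 127 \cdot 270 - 16 = 34290 - 16 = 34274$)
$E{\left(-180 - 303,-499 \right)} - F = \left(\left(- \frac{1}{6}\right) \left(-499\right) - \frac{-180 - 303}{6}\right) - 34274 = \left(\frac{499}{6} - - \frac{161}{2}\right) - 34274 = \left(\frac{499}{6} + \frac{161}{2}\right) - 34274 = \frac{491}{3} - 34274 = - \frac{102331}{3}$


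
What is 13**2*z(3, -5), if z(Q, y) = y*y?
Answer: 4225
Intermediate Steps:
z(Q, y) = y**2
13**2*z(3, -5) = 13**2*(-5)**2 = 169*25 = 4225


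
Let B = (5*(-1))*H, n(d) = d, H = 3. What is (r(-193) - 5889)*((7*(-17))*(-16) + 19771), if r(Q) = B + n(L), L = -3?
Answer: -128034225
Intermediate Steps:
B = -15 (B = (5*(-1))*3 = -5*3 = -15)
r(Q) = -18 (r(Q) = -15 - 3 = -18)
(r(-193) - 5889)*((7*(-17))*(-16) + 19771) = (-18 - 5889)*((7*(-17))*(-16) + 19771) = -5907*(-119*(-16) + 19771) = -5907*(1904 + 19771) = -5907*21675 = -128034225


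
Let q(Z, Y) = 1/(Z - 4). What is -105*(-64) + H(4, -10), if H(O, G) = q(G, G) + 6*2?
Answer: 94247/14 ≈ 6731.9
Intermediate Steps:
q(Z, Y) = 1/(-4 + Z)
H(O, G) = 12 + 1/(-4 + G) (H(O, G) = 1/(-4 + G) + 6*2 = 1/(-4 + G) + 12 = 12 + 1/(-4 + G))
-105*(-64) + H(4, -10) = -105*(-64) + (-47 + 12*(-10))/(-4 - 10) = 6720 + (-47 - 120)/(-14) = 6720 - 1/14*(-167) = 6720 + 167/14 = 94247/14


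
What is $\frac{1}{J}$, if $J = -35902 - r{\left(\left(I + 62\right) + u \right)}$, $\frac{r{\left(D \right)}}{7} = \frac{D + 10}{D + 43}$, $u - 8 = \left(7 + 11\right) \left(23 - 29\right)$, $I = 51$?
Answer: $- \frac{8}{287239} \approx -2.7851 \cdot 10^{-5}$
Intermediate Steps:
$u = -100$ ($u = 8 + \left(7 + 11\right) \left(23 - 29\right) = 8 + 18 \left(-6\right) = 8 - 108 = -100$)
$r{\left(D \right)} = \frac{7 \left(10 + D\right)}{43 + D}$ ($r{\left(D \right)} = 7 \frac{D + 10}{D + 43} = 7 \frac{10 + D}{43 + D} = \frac{7 \left(10 + D\right)}{43 + D}$)
$J = - \frac{287239}{8}$ ($J = -35902 - \frac{7 \left(10 + \left(\left(51 + 62\right) - 100\right)\right)}{43 + \left(\left(51 + 62\right) - 100\right)} = -35902 - \frac{7 \left(10 + \left(113 - 100\right)\right)}{43 + \left(113 - 100\right)} = -35902 - \frac{7 \left(10 + 13\right)}{43 + 13} = -35902 - 7 \cdot \frac{1}{56} \cdot 23 = -35902 - \frac{23}{8} = - \frac{287239}{8} \approx -35905.0$)
$\frac{1}{J} = \frac{1}{- \frac{287239}{8}} = - \frac{8}{287239}$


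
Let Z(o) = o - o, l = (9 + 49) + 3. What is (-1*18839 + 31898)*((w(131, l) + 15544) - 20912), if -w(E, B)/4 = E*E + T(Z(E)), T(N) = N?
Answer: -966522708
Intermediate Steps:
l = 61 (l = 58 + 3 = 61)
Z(o) = 0
w(E, B) = -4*E² (w(E, B) = -4*(E*E + 0) = -4*(E² + 0) = -4*E²)
(-1*18839 + 31898)*((w(131, l) + 15544) - 20912) = (-1*18839 + 31898)*((-4*131² + 15544) - 20912) = (-18839 + 31898)*((-4*17161 + 15544) - 20912) = 13059*((-68644 + 15544) - 20912) = 13059*(-53100 - 20912) = 13059*(-74012) = -966522708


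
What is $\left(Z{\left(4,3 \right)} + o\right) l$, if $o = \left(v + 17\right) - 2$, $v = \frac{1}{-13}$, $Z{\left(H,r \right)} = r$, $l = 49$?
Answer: $\frac{11417}{13} \approx 878.23$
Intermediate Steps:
$v = - \frac{1}{13} \approx -0.076923$
$o = \frac{194}{13}$ ($o = \left(- \frac{1}{13} + 17\right) - 2 = \frac{220}{13} - 2 = \frac{194}{13} \approx 14.923$)
$\left(Z{\left(4,3 \right)} + o\right) l = \left(3 + \frac{194}{13}\right) 49 = \frac{233}{13} \cdot 49 = \frac{11417}{13}$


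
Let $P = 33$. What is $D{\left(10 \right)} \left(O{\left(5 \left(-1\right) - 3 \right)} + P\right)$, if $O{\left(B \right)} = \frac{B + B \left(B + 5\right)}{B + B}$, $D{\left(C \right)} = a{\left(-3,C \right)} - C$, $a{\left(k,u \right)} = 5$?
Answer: $-160$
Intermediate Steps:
$D{\left(C \right)} = 5 - C$
$O{\left(B \right)} = \frac{B + B \left(5 + B\right)}{2 B}$
$D{\left(10 \right)} \left(O{\left(5 \left(-1\right) - 3 \right)} + P\right) = \left(5 - 10\right) \left(\left(3 + \frac{5 \left(-1\right) - 3}{2}\right) + 33\right) = \left(5 - 10\right) \left(\left(3 + \frac{-5 - 3}{2}\right) + 33\right) = - 5 \left(\left(3 + \frac{1}{2} \left(-8\right)\right) + 33\right) = - 5 \left(\left(3 - 4\right) + 33\right) = - 5 \left(-1 + 33\right) = \left(-5\right) 32 = -160$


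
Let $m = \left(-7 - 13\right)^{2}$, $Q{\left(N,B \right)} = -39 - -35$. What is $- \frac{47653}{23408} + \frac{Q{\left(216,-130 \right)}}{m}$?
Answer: $- \frac{1197177}{585200} \approx -2.0458$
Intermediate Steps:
$Q{\left(N,B \right)} = -4$ ($Q{\left(N,B \right)} = -39 + 35 = -4$)
$m = 400$ ($m = \left(-20\right)^{2} = 400$)
$- \frac{47653}{23408} + \frac{Q{\left(216,-130 \right)}}{m} = - \frac{47653}{23408} - \frac{4}{400} = \left(-47653\right) \frac{1}{23408} - \frac{1}{100} = - \frac{47653}{23408} - \frac{1}{100} = - \frac{1197177}{585200}$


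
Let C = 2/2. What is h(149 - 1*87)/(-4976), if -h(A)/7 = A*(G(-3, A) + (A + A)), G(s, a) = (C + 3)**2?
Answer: 7595/622 ≈ 12.211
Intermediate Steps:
C = 1 (C = 2*(1/2) = 1)
G(s, a) = 16 (G(s, a) = (1 + 3)**2 = 4**2 = 16)
h(A) = -7*A*(16 + 2*A) (h(A) = -7*A*(16 + (A + A)) = -7*A*(16 + 2*A))
h(149 - 1*87)/(-4976) = -14*(149 - 1*87)*(8 + (149 - 1*87))/(-4976) = -14*(149 - 87)*(8 + (149 - 87))*(-1/4976) = -14*62*(8 + 62)*(-1/4976) = -14*62*70*(-1/4976) = -60760*(-1/4976) = 7595/622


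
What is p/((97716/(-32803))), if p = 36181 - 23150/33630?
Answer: -997821237391/82154727 ≈ -12146.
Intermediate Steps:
p = 121674388/3363 (p = 36181 - 23150/33630 = 36181 - 1*2315/3363 = 36181 - 2315/3363 = 121674388/3363 ≈ 36180.)
p/((97716/(-32803))) = 121674388/(3363*((97716/(-32803)))) = 121674388/(3363*((97716*(-1/32803)))) = 121674388/(3363*(-97716/32803)) = (121674388/3363)*(-32803/97716) = -997821237391/82154727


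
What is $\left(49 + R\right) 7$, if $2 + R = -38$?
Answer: $63$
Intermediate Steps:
$R = -40$ ($R = -2 - 38 = -40$)
$\left(49 + R\right) 7 = \left(49 - 40\right) 7 = 9 \cdot 7 = 63$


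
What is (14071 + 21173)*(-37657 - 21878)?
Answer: -2098251540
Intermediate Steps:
(14071 + 21173)*(-37657 - 21878) = 35244*(-59535) = -2098251540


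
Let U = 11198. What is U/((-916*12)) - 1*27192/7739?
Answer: -192777893/42533544 ≈ -4.5324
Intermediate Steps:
U/((-916*12)) - 1*27192/7739 = 11198/((-916*12)) - 1*27192/7739 = 11198/(-10992) - 27192*1/7739 = 11198*(-1/10992) - 27192/7739 = -5599/5496 - 27192/7739 = -192777893/42533544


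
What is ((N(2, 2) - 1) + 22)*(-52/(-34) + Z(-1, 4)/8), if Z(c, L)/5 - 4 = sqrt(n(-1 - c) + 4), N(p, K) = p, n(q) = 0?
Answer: 8257/68 ≈ 121.43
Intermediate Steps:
Z(c, L) = 30 (Z(c, L) = 20 + 5*sqrt(0 + 4) = 20 + 5*sqrt(4) = 20 + 5*2 = 20 + 10 = 30)
((N(2, 2) - 1) + 22)*(-52/(-34) + Z(-1, 4)/8) = ((2 - 1) + 22)*(-52/(-34) + 30/8) = (1 + 22)*(-52*(-1/34) + 30*(1/8)) = 23*(26/17 + 15/4) = 23*(359/68) = 8257/68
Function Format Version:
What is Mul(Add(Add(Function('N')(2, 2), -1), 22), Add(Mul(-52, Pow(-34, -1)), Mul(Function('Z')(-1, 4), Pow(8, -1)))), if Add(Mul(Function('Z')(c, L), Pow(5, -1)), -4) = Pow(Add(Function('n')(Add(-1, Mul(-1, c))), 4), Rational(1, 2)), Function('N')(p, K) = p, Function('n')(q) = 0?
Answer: Rational(8257, 68) ≈ 121.43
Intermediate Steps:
Function('Z')(c, L) = 30 (Function('Z')(c, L) = Add(20, Mul(5, Pow(Add(0, 4), Rational(1, 2)))) = Add(20, Mul(5, Pow(4, Rational(1, 2)))) = Add(20, Mul(5, 2)) = Add(20, 10) = 30)
Mul(Add(Add(Function('N')(2, 2), -1), 22), Add(Mul(-52, Pow(-34, -1)), Mul(Function('Z')(-1, 4), Pow(8, -1)))) = Mul(Add(Add(2, -1), 22), Add(Mul(-52, Pow(-34, -1)), Mul(30, Pow(8, -1)))) = Mul(Add(1, 22), Add(Mul(-52, Rational(-1, 34)), Mul(30, Rational(1, 8)))) = Mul(23, Add(Rational(26, 17), Rational(15, 4))) = Mul(23, Rational(359, 68)) = Rational(8257, 68)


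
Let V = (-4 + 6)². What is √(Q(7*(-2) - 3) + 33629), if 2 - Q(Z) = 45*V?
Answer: √33451 ≈ 182.90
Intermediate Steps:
V = 4 (V = 2² = 4)
Q(Z) = -178 (Q(Z) = 2 - 45*4 = 2 - 1*180 = 2 - 180 = -178)
√(Q(7*(-2) - 3) + 33629) = √(-178 + 33629) = √33451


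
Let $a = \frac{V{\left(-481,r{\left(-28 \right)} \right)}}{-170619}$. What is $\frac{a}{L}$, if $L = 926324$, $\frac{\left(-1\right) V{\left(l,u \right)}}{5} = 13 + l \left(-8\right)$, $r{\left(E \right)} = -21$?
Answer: $\frac{6435}{52682824852} \approx 1.2215 \cdot 10^{-7}$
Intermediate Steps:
$V{\left(l,u \right)} = -65 + 40 l$ ($V{\left(l,u \right)} = - 5 \left(13 + l \left(-8\right)\right) = - 5 \left(13 - 8 l\right) = -65 + 40 l$)
$a = \frac{6435}{56873}$ ($a = \frac{-65 + 40 \left(-481\right)}{-170619} = \left(-65 - 19240\right) \left(- \frac{1}{170619}\right) = \left(-19305\right) \left(- \frac{1}{170619}\right) = \frac{6435}{56873} \approx 0.11315$)
$\frac{a}{L} = \frac{6435}{56873 \cdot 926324} = \frac{6435}{56873} \cdot \frac{1}{926324} = \frac{6435}{52682824852}$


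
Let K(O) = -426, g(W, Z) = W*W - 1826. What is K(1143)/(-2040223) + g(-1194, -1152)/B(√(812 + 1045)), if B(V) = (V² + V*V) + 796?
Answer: 290489183089/920140573 ≈ 315.70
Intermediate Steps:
g(W, Z) = -1826 + W² (g(W, Z) = W² - 1826 = -1826 + W²)
B(V) = 796 + 2*V² (B(V) = (V² + V²) + 796 = 2*V² + 796 = 796 + 2*V²)
K(1143)/(-2040223) + g(-1194, -1152)/B(√(812 + 1045)) = -426/(-2040223) + (-1826 + (-1194)²)/(796 + 2*(√(812 + 1045))²) = -426*(-1/2040223) + (-1826 + 1425636)/(796 + 2*(√1857)²) = 426/2040223 + 1423810/(796 + 2*1857) = 426/2040223 + 1423810/(796 + 3714) = 426/2040223 + 1423810/4510 = 426/2040223 + 1423810*(1/4510) = 426/2040223 + 142381/451 = 290489183089/920140573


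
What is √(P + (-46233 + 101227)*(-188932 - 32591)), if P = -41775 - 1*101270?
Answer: I*√12182578907 ≈ 1.1037e+5*I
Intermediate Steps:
P = -143045 (P = -41775 - 101270 = -143045)
√(P + (-46233 + 101227)*(-188932 - 32591)) = √(-143045 + (-46233 + 101227)*(-188932 - 32591)) = √(-143045 + 54994*(-221523)) = √(-143045 - 12182435862) = √(-12182578907) = I*√12182578907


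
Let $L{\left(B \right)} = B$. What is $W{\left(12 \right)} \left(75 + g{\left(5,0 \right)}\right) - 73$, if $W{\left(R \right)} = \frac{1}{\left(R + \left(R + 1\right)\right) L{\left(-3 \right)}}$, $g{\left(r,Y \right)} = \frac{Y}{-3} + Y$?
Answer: $-74$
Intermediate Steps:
$g{\left(r,Y \right)} = \frac{2 Y}{3}$ ($g{\left(r,Y \right)} = Y \left(- \frac{1}{3}\right) + Y = - \frac{Y}{3} + Y = \frac{2 Y}{3}$)
$W{\left(R \right)} = - \frac{1}{3 \left(1 + 2 R\right)}$ ($W{\left(R \right)} = \frac{1}{\left(R + \left(R + 1\right)\right) \left(-3\right)} = \frac{1}{R + \left(1 + R\right)} \left(- \frac{1}{3}\right) = \frac{1}{1 + 2 R} \left(- \frac{1}{3}\right) = - \frac{1}{3 \left(1 + 2 R\right)}$)
$W{\left(12 \right)} \left(75 + g{\left(5,0 \right)}\right) - 73 = - \frac{1}{3 + 6 \cdot 12} \left(75 + \frac{2}{3} \cdot 0\right) - 73 = - \frac{1}{3 + 72} \left(75 + 0\right) - 73 = - \frac{1}{75} \cdot 75 - 73 = \left(-1\right) \frac{1}{75} \cdot 75 - 73 = \left(- \frac{1}{75}\right) 75 - 73 = -1 - 73 = -74$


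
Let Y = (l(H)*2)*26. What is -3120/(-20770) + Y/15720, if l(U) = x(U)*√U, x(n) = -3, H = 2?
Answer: 312/2077 - 13*√2/1310 ≈ 0.13618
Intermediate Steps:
l(U) = -3*√U
Y = -156*√2 (Y = (-3*√2*2)*26 = -6*√2*26 = -156*√2 ≈ -220.62)
-3120/(-20770) + Y/15720 = -3120/(-20770) - 156*√2/15720 = -3120*(-1/20770) - 156*√2*(1/15720) = 312/2077 - 13*√2/1310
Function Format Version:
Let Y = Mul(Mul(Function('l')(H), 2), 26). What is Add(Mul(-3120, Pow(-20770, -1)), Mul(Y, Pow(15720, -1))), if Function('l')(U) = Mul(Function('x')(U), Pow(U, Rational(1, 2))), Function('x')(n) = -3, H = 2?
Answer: Add(Rational(312, 2077), Mul(Rational(-13, 1310), Pow(2, Rational(1, 2)))) ≈ 0.13618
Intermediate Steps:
Function('l')(U) = Mul(-3, Pow(U, Rational(1, 2)))
Y = Mul(-156, Pow(2, Rational(1, 2))) (Y = Mul(Mul(Mul(-3, Pow(2, Rational(1, 2))), 2), 26) = Mul(Mul(-6, Pow(2, Rational(1, 2))), 26) = Mul(-156, Pow(2, Rational(1, 2))) ≈ -220.62)
Add(Mul(-3120, Pow(-20770, -1)), Mul(Y, Pow(15720, -1))) = Add(Mul(-3120, Pow(-20770, -1)), Mul(Mul(-156, Pow(2, Rational(1, 2))), Pow(15720, -1))) = Add(Mul(-3120, Rational(-1, 20770)), Mul(Mul(-156, Pow(2, Rational(1, 2))), Rational(1, 15720))) = Add(Rational(312, 2077), Mul(Rational(-13, 1310), Pow(2, Rational(1, 2))))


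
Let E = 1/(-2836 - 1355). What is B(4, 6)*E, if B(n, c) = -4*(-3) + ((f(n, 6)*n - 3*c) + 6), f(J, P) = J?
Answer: -16/4191 ≈ -0.0038177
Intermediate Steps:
B(n, c) = 18 + n² - 3*c (B(n, c) = -4*(-3) + ((n*n - 3*c) + 6) = 12 + ((n² - 3*c) + 6) = 12 + (6 + n² - 3*c) = 18 + n² - 3*c)
E = -1/4191 (E = 1/(-4191) = -1/4191 ≈ -0.00023861)
B(4, 6)*E = (18 + 4² - 3*6)*(-1/4191) = (18 + 16 - 18)*(-1/4191) = 16*(-1/4191) = -16/4191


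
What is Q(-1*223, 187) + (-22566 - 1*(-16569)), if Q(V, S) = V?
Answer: -6220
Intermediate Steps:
Q(-1*223, 187) + (-22566 - 1*(-16569)) = -1*223 + (-22566 - 1*(-16569)) = -223 + (-22566 + 16569) = -223 - 5997 = -6220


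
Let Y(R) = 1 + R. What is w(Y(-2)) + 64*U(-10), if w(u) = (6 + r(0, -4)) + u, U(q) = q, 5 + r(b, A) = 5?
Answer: -635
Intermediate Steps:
r(b, A) = 0 (r(b, A) = -5 + 5 = 0)
w(u) = 6 + u (w(u) = (6 + 0) + u = 6 + u)
w(Y(-2)) + 64*U(-10) = (6 + (1 - 2)) + 64*(-10) = (6 - 1) - 640 = 5 - 640 = -635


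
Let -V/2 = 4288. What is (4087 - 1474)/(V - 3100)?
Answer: -871/3892 ≈ -0.22379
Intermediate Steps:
V = -8576 (V = -2*4288 = -8576)
(4087 - 1474)/(V - 3100) = (4087 - 1474)/(-8576 - 3100) = 2613/(-11676) = 2613*(-1/11676) = -871/3892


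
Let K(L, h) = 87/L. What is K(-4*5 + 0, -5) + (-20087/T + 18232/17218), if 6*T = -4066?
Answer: 9223713101/350041940 ≈ 26.350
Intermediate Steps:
T = -2033/3 (T = (1/6)*(-4066) = -2033/3 ≈ -677.67)
K(-4*5 + 0, -5) + (-20087/T + 18232/17218) = 87/(-4*5 + 0) + (-20087/(-2033/3) + 18232/17218) = 87/(-20 + 0) + (-20087*(-3/2033) + 18232*(1/17218)) = 87/(-20) + (60261/2033 + 9116/8609) = 87*(-1/20) + 537319777/17502097 = -87/20 + 537319777/17502097 = 9223713101/350041940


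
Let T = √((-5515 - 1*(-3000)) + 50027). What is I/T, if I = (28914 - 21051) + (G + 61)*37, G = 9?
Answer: 10453*√11878/23756 ≈ 47.956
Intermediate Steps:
T = 2*√11878 (T = √((-5515 + 3000) + 50027) = √(-2515 + 50027) = √47512 = 2*√11878 ≈ 217.97)
I = 10453 (I = (28914 - 21051) + (9 + 61)*37 = 7863 + 70*37 = 7863 + 2590 = 10453)
I/T = 10453/((2*√11878)) = 10453*(√11878/23756) = 10453*√11878/23756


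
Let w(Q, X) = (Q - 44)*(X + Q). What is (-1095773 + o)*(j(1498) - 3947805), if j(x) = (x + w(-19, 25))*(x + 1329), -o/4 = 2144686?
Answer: 7561263879105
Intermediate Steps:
o = -8578744 (o = -4*2144686 = -8578744)
w(Q, X) = (-44 + Q)*(Q + X)
j(x) = (-378 + x)*(1329 + x) (j(x) = (x + ((-19)² - 44*(-19) - 44*25 - 19*25))*(x + 1329) = (x + (361 + 836 - 1100 - 475))*(1329 + x) = (x - 378)*(1329 + x) = (-378 + x)*(1329 + x))
(-1095773 + o)*(j(1498) - 3947805) = (-1095773 - 8578744)*((-502362 + 1498² + 951*1498) - 3947805) = -9674517*((-502362 + 2244004 + 1424598) - 3947805) = -9674517*(3166240 - 3947805) = -9674517*(-781565) = 7561263879105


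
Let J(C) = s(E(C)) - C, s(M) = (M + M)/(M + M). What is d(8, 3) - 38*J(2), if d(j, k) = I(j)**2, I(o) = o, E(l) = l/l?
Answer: 102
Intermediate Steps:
E(l) = 1
s(M) = 1 (s(M) = (2*M)/((2*M)) = (2*M)*(1/(2*M)) = 1)
J(C) = 1 - C
d(j, k) = j**2
d(8, 3) - 38*J(2) = 8**2 - 38*(1 - 1*2) = 64 - 38*(1 - 2) = 64 - 38*(-1) = 64 + 38 = 102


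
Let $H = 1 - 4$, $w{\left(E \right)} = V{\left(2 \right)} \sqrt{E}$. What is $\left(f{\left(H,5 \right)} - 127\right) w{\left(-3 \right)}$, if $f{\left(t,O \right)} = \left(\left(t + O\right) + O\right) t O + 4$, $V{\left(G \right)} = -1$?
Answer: $228 i \sqrt{3} \approx 394.91 i$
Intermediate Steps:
$w{\left(E \right)} = - \sqrt{E}$
$H = -3$
$f{\left(t,O \right)} = 4 + O t \left(t + 2 O\right)$ ($f{\left(t,O \right)} = \left(\left(O + t\right) + O\right) t O + 4 = \left(t + 2 O\right) t O + 4 = t \left(t + 2 O\right) O + 4 = O t \left(t + 2 O\right) + 4 = 4 + O t \left(t + 2 O\right)$)
$\left(f{\left(H,5 \right)} - 127\right) w{\left(-3 \right)} = \left(\left(4 + 5 \left(-3\right)^{2} + 2 \left(-3\right) 5^{2}\right) - 127\right) \left(- \sqrt{-3}\right) = \left(\left(4 + 5 \cdot 9 + 2 \left(-3\right) 25\right) - 127\right) \left(- i \sqrt{3}\right) = \left(\left(4 + 45 - 150\right) - 127\right) \left(- i \sqrt{3}\right) = \left(-101 - 127\right) \left(- i \sqrt{3}\right) = - 228 \left(- i \sqrt{3}\right) = 228 i \sqrt{3}$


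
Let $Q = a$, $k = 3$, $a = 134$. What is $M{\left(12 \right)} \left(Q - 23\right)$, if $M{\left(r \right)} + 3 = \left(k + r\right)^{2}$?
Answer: $24642$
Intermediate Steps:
$Q = 134$
$M{\left(r \right)} = -3 + \left(3 + r\right)^{2}$
$M{\left(12 \right)} \left(Q - 23\right) = \left(-3 + \left(3 + 12\right)^{2}\right) \left(134 - 23\right) = \left(-3 + 15^{2}\right) 111 = \left(-3 + 225\right) 111 = 222 \cdot 111 = 24642$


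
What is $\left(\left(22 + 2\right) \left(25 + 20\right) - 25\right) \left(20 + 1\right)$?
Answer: $22155$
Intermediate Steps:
$\left(\left(22 + 2\right) \left(25 + 20\right) - 25\right) \left(20 + 1\right) = \left(24 \cdot 45 - 25\right) 21 = \left(1080 - 25\right) 21 = 1055 \cdot 21 = 22155$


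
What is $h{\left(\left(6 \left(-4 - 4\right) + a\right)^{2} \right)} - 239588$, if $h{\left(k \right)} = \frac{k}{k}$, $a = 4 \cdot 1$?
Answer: $-239587$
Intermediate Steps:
$a = 4$
$h{\left(k \right)} = 1$
$h{\left(\left(6 \left(-4 - 4\right) + a\right)^{2} \right)} - 239588 = 1 - 239588 = -239587$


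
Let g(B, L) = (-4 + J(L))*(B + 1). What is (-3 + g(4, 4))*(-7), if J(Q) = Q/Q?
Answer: 126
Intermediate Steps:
J(Q) = 1
g(B, L) = -3 - 3*B (g(B, L) = (-4 + 1)*(B + 1) = -3*(1 + B) = -3 - 3*B)
(-3 + g(4, 4))*(-7) = (-3 + (-3 - 3*4))*(-7) = (-3 + (-3 - 12))*(-7) = (-3 - 15)*(-7) = -18*(-7) = 126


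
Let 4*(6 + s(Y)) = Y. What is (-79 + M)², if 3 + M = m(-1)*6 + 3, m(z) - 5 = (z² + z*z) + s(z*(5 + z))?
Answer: 6241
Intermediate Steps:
s(Y) = -6 + Y/4
m(z) = -1 + 2*z² + z*(5 + z)/4 (m(z) = 5 + ((z² + z*z) + (-6 + (z*(5 + z))/4)) = 5 + ((z² + z²) + (-6 + z*(5 + z)/4)) = 5 + (2*z² + (-6 + z*(5 + z)/4)) = 5 + (-6 + 2*z² + z*(5 + z)/4) = -1 + 2*z² + z*(5 + z)/4)
M = 0 (M = -3 + ((-1 + (5/4)*(-1) + (9/4)*(-1)²)*6 + 3) = -3 + ((-1 - 5/4 + (9/4)*1)*6 + 3) = -3 + ((-1 - 5/4 + 9/4)*6 + 3) = -3 + (0*6 + 3) = -3 + (0 + 3) = -3 + 3 = 0)
(-79 + M)² = (-79 + 0)² = (-79)² = 6241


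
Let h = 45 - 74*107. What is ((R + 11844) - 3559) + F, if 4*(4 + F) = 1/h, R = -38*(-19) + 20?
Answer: 284152315/31492 ≈ 9023.0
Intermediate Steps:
h = -7873 (h = 45 - 7918 = -7873)
R = 742 (R = 722 + 20 = 742)
F = -125969/31492 (F = -4 + (¼)/(-7873) = -4 + (¼)*(-1/7873) = -4 - 1/31492 = -125969/31492 ≈ -4.0000)
((R + 11844) - 3559) + F = ((742 + 11844) - 3559) - 125969/31492 = (12586 - 3559) - 125969/31492 = 9027 - 125969/31492 = 284152315/31492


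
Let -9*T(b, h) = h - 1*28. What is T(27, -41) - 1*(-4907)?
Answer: 14744/3 ≈ 4914.7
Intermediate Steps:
T(b, h) = 28/9 - h/9 (T(b, h) = -(h - 1*28)/9 = -(h - 28)/9 = -(-28 + h)/9 = 28/9 - h/9)
T(27, -41) - 1*(-4907) = (28/9 - 1/9*(-41)) - 1*(-4907) = (28/9 + 41/9) + 4907 = 23/3 + 4907 = 14744/3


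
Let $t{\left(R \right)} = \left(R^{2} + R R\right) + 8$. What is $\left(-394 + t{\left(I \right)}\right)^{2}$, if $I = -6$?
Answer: $98596$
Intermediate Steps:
$t{\left(R \right)} = 8 + 2 R^{2}$ ($t{\left(R \right)} = \left(R^{2} + R^{2}\right) + 8 = 2 R^{2} + 8 = 8 + 2 R^{2}$)
$\left(-394 + t{\left(I \right)}\right)^{2} = \left(-394 + \left(8 + 2 \left(-6\right)^{2}\right)\right)^{2} = \left(-394 + \left(8 + 2 \cdot 36\right)\right)^{2} = \left(-394 + \left(8 + 72\right)\right)^{2} = \left(-394 + 80\right)^{2} = \left(-314\right)^{2} = 98596$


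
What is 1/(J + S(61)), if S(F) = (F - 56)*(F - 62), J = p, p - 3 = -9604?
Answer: -1/9606 ≈ -0.00010410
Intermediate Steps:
p = -9601 (p = 3 - 9604 = -9601)
J = -9601
S(F) = (-62 + F)*(-56 + F) (S(F) = (-56 + F)*(-62 + F) = (-62 + F)*(-56 + F))
1/(J + S(61)) = 1/(-9601 + (3472 + 61**2 - 118*61)) = 1/(-9601 + (3472 + 3721 - 7198)) = 1/(-9601 - 5) = 1/(-9606) = -1/9606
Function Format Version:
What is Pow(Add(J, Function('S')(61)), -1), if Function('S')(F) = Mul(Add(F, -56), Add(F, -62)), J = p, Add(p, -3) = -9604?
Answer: Rational(-1, 9606) ≈ -0.00010410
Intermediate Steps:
p = -9601 (p = Add(3, -9604) = -9601)
J = -9601
Function('S')(F) = Mul(Add(-62, F), Add(-56, F)) (Function('S')(F) = Mul(Add(-56, F), Add(-62, F)) = Mul(Add(-62, F), Add(-56, F)))
Pow(Add(J, Function('S')(61)), -1) = Pow(Add(-9601, Add(3472, Pow(61, 2), Mul(-118, 61))), -1) = Pow(Add(-9601, Add(3472, 3721, -7198)), -1) = Pow(Add(-9601, -5), -1) = Pow(-9606, -1) = Rational(-1, 9606)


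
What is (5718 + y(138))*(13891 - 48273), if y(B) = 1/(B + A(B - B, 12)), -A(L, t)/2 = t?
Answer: -11206004923/57 ≈ -1.9660e+8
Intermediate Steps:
A(L, t) = -2*t
y(B) = 1/(-24 + B) (y(B) = 1/(B - 2*12) = 1/(B - 24) = 1/(-24 + B))
(5718 + y(138))*(13891 - 48273) = (5718 + 1/(-24 + 138))*(13891 - 48273) = (5718 + 1/114)*(-34382) = (651853/114)*(-34382) = -11206004923/57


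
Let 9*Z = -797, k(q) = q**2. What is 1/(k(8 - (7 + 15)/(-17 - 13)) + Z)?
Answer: -225/2764 ≈ -0.081404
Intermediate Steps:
Z = -797/9 (Z = (1/9)*(-797) = -797/9 ≈ -88.556)
1/(k(8 - (7 + 15)/(-17 - 13)) + Z) = 1/((8 - (7 + 15)/(-17 - 13))**2 - 797/9) = 1/((8 - 22/(-30))**2 - 797/9) = 1/((8 - 22*(-1)/30)**2 - 797/9) = 1/((8 - 1*(-11/15))**2 - 797/9) = 1/((8 + 11/15)**2 - 797/9) = 1/((131/15)**2 - 797/9) = 1/(17161/225 - 797/9) = 1/(-2764/225) = -225/2764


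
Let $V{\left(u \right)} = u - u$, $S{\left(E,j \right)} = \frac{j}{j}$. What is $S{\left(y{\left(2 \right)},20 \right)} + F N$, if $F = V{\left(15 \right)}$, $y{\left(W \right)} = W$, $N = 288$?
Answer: $1$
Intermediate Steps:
$S{\left(E,j \right)} = 1$
$V{\left(u \right)} = 0$
$F = 0$
$S{\left(y{\left(2 \right)},20 \right)} + F N = 1 + 0 \cdot 288 = 1 + 0 = 1$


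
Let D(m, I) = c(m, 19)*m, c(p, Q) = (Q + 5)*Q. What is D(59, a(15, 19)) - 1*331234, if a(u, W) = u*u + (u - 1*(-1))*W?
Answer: -304330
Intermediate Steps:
c(p, Q) = Q*(5 + Q) (c(p, Q) = (5 + Q)*Q = Q*(5 + Q))
a(u, W) = u² + W*(1 + u) (a(u, W) = u² + (u + 1)*W = u² + (1 + u)*W = u² + W*(1 + u))
D(m, I) = 456*m (D(m, I) = (19*(5 + 19))*m = (19*24)*m = 456*m)
D(59, a(15, 19)) - 1*331234 = 456*59 - 1*331234 = 26904 - 331234 = -304330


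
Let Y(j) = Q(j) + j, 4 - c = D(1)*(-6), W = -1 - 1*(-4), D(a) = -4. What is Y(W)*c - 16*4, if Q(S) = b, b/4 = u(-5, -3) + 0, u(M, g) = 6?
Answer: -604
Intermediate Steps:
W = 3 (W = -1 + 4 = 3)
b = 24 (b = 4*(6 + 0) = 4*6 = 24)
Q(S) = 24
c = -20 (c = 4 - (-4)*(-6) = 4 - 1*24 = 4 - 24 = -20)
Y(j) = 24 + j
Y(W)*c - 16*4 = (24 + 3)*(-20) - 16*4 = 27*(-20) - 64 = -540 - 64 = -604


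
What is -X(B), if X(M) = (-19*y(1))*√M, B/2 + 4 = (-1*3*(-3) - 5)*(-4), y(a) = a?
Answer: 38*I*√10 ≈ 120.17*I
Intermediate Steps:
B = -40 (B = -8 + 2*((-1*3*(-3) - 5)*(-4)) = -8 + 2*((-3*(-3) - 5)*(-4)) = -8 + 2*((9 - 5)*(-4)) = -8 + 2*(4*(-4)) = -8 + 2*(-16) = -8 - 32 = -40)
X(M) = -19*√M (X(M) = (-19*1)*√M = -19*√M)
-X(B) = -(-19)*√(-40) = -(-19)*2*I*√10 = -(-38)*I*√10 = 38*I*√10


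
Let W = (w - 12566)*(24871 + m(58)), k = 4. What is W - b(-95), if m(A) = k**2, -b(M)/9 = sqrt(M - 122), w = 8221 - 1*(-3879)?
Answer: -11597342 + 9*I*sqrt(217) ≈ -1.1597e+7 + 132.58*I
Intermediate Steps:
w = 12100 (w = 8221 + 3879 = 12100)
b(M) = -9*sqrt(-122 + M) (b(M) = -9*sqrt(M - 122) = -9*sqrt(-122 + M))
m(A) = 16 (m(A) = 4**2 = 16)
W = -11597342 (W = (12100 - 12566)*(24871 + 16) = -466*24887 = -11597342)
W - b(-95) = -11597342 - (-9)*sqrt(-122 - 95) = -11597342 - (-9)*sqrt(-217) = -11597342 - (-9)*I*sqrt(217) = -11597342 + 9*I*sqrt(217)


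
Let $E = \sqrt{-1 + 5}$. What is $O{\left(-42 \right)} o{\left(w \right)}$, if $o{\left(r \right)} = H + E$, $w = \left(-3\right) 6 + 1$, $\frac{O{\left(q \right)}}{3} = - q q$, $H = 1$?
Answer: $-15876$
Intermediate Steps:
$O{\left(q \right)} = - 3 q^{2}$ ($O{\left(q \right)} = 3 - q q = 3 \left(- q^{2}\right) = - 3 q^{2}$)
$E = 2$ ($E = \sqrt{4} = 2$)
$w = -17$ ($w = -18 + 1 = -17$)
$o{\left(r \right)} = 3$ ($o{\left(r \right)} = 1 + 2 = 3$)
$O{\left(-42 \right)} o{\left(w \right)} = - 3 \left(-42\right)^{2} \cdot 3 = \left(-3\right) 1764 \cdot 3 = \left(-5292\right) 3 = -15876$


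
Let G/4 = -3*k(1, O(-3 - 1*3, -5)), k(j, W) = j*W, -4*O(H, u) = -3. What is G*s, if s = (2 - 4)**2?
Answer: -36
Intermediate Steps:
O(H, u) = 3/4 (O(H, u) = -1/4*(-3) = 3/4)
s = 4 (s = (-2)**2 = 4)
k(j, W) = W*j
G = -9 (G = 4*(-9/4) = -9)
G*s = -9*4 = -36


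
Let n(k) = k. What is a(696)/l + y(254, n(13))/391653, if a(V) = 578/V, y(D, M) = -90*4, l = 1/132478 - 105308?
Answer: -97931961852787/105636334742840634 ≈ -0.00092707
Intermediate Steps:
l = -13950993223/132478 (l = 1/132478 - 105308 = -13950993223/132478 ≈ -1.0531e+5)
y(D, M) = -360
a(696)/l + y(254, n(13))/391653 = (578/696)/(-13950993223/132478) - 360/391653 = (578*(1/696))*(-132478/13950993223) - 360*1/391653 = (289/348)*(-132478/13950993223) - 40/43517 = -19143071/2427472820802 - 40/43517 = -97931961852787/105636334742840634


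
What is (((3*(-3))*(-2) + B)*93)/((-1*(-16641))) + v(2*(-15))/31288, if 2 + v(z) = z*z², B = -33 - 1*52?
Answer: -107382635/86777268 ≈ -1.2375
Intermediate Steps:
B = -85 (B = -33 - 52 = -85)
v(z) = -2 + z³ (v(z) = -2 + z*z² = -2 + z³)
(((3*(-3))*(-2) + B)*93)/((-1*(-16641))) + v(2*(-15))/31288 = (((3*(-3))*(-2) - 85)*93)/((-1*(-16641))) + (-2 + (2*(-15))³)/31288 = ((-9*(-2) - 85)*93)/16641 + (-2 + (-30)³)*(1/31288) = ((18 - 85)*93)*(1/16641) + (-2 - 27000)*(1/31288) = -67*93*(1/16641) - 27002*1/31288 = -6231*1/16641 - 13501/15644 = -2077/5547 - 13501/15644 = -107382635/86777268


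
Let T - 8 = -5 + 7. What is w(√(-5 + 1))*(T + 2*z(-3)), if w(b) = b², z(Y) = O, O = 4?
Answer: -72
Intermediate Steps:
z(Y) = 4
T = 10 (T = 8 + (-5 + 7) = 8 + 2 = 10)
w(√(-5 + 1))*(T + 2*z(-3)) = (√(-5 + 1))²*(10 + 2*4) = (√(-4))²*(10 + 8) = (2*I)²*18 = -4*18 = -72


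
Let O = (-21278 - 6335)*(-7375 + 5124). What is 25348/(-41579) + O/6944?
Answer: 2584244190165/288724576 ≈ 8950.5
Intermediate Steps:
O = 62156863 (O = -27613*(-2251) = 62156863)
25348/(-41579) + O/6944 = 25348/(-41579) + 62156863/6944 = 25348*(-1/41579) + 62156863*(1/6944) = -25348/41579 + 62156863/6944 = 2584244190165/288724576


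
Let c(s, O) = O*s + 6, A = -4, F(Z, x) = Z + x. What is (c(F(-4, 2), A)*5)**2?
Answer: 4900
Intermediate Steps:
c(s, O) = 6 + O*s
(c(F(-4, 2), A)*5)**2 = ((6 - 4*(-4 + 2))*5)**2 = ((6 - 4*(-2))*5)**2 = ((6 + 8)*5)**2 = (14*5)**2 = 70**2 = 4900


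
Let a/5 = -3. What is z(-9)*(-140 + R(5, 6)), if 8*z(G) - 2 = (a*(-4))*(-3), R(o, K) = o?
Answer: 12015/4 ≈ 3003.8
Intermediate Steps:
a = -15 (a = 5*(-3) = -15)
z(G) = -89/4 (z(G) = ¼ + (-15*(-4)*(-3))/8 = ¼ + (60*(-3))/8 = ¼ + (⅛)*(-180) = ¼ - 45/2 = -89/4)
z(-9)*(-140 + R(5, 6)) = -89*(-140 + 5)/4 = -89/4*(-135) = 12015/4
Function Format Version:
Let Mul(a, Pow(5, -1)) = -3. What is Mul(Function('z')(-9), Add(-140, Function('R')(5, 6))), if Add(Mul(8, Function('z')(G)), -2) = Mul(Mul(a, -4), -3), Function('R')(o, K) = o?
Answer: Rational(12015, 4) ≈ 3003.8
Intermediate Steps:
a = -15 (a = Mul(5, -3) = -15)
Function('z')(G) = Rational(-89, 4) (Function('z')(G) = Add(Rational(1, 4), Mul(Rational(1, 8), Mul(Mul(-15, -4), -3))) = Add(Rational(1, 4), Mul(Rational(1, 8), Mul(60, -3))) = Add(Rational(1, 4), Mul(Rational(1, 8), -180)) = Add(Rational(1, 4), Rational(-45, 2)) = Rational(-89, 4))
Mul(Function('z')(-9), Add(-140, Function('R')(5, 6))) = Mul(Rational(-89, 4), Add(-140, 5)) = Mul(Rational(-89, 4), -135) = Rational(12015, 4)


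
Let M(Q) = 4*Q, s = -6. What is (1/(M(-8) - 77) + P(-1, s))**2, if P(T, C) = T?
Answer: 12100/11881 ≈ 1.0184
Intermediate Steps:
(1/(M(-8) - 77) + P(-1, s))**2 = (1/(4*(-8) - 77) - 1)**2 = (1/(-32 - 77) - 1)**2 = (1/(-109) - 1)**2 = (-1/109 - 1)**2 = (-110/109)**2 = 12100/11881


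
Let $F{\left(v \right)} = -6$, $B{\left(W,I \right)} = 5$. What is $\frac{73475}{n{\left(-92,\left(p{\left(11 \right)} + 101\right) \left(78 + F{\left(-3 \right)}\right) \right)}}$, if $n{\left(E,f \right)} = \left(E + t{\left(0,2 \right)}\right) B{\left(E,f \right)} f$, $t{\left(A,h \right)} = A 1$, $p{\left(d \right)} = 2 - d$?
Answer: $- \frac{14695}{609408} \approx -0.024114$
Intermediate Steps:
$t{\left(A,h \right)} = A$
$n{\left(E,f \right)} = 5 E f$ ($n{\left(E,f \right)} = \left(E + 0\right) 5 f = E 5 f = 5 E f$)
$\frac{73475}{n{\left(-92,\left(p{\left(11 \right)} + 101\right) \left(78 + F{\left(-3 \right)}\right) \right)}} = \frac{73475}{5 \left(-92\right) \left(\left(2 - 11\right) + 101\right) \left(78 - 6\right)} = \frac{73475}{5 \left(-92\right) \left(\left(2 - 11\right) + 101\right) 72} = \frac{73475}{5 \left(-92\right) \left(-9 + 101\right) 72} = \frac{73475}{5 \left(-92\right) 92 \cdot 72} = \frac{73475}{5 \left(-92\right) 6624} = \frac{73475}{-3047040} = 73475 \left(- \frac{1}{3047040}\right) = - \frac{14695}{609408}$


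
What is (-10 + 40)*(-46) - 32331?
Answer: -33711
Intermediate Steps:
(-10 + 40)*(-46) - 32331 = 30*(-46) - 32331 = -1380 - 32331 = -33711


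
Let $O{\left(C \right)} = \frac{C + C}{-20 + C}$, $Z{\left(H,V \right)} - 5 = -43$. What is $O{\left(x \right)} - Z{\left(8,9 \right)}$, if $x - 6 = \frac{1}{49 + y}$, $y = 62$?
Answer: $\frac{57680}{1553} \approx 37.141$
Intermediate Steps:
$Z{\left(H,V \right)} = -38$ ($Z{\left(H,V \right)} = 5 - 43 = -38$)
$x = \frac{667}{111}$ ($x = 6 + \frac{1}{49 + 62} = 6 + \frac{1}{111} = \frac{667}{111} \approx 6.009$)
$O{\left(C \right)} = \frac{2 C}{-20 + C}$
$O{\left(x \right)} - Z{\left(8,9 \right)} = 2 \cdot \frac{667}{111} \frac{1}{-20 + \frac{667}{111}} - -38 = 2 \cdot \frac{667}{111} \frac{1}{- \frac{1553}{111}} + 38 = 2 \cdot \frac{667}{111} \left(- \frac{111}{1553}\right) + 38 = - \frac{1334}{1553} + 38 = \frac{57680}{1553}$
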